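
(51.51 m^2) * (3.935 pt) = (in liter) 71.51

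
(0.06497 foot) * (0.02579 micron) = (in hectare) 5.107e-14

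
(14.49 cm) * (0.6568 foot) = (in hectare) 2.901e-06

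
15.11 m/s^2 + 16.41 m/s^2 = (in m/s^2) 31.52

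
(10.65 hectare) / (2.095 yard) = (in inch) 2.189e+06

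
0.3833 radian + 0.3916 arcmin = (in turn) 0.06102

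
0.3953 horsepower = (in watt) 294.8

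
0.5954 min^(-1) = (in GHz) 9.923e-12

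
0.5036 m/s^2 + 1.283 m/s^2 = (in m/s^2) 1.787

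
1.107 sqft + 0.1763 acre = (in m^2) 713.6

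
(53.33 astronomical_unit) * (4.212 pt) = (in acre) 2.929e+06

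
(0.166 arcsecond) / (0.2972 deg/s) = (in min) 2.586e-06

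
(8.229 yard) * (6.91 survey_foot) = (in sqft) 170.6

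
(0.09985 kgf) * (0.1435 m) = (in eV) 8.77e+17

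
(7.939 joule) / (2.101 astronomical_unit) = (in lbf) 5.678e-12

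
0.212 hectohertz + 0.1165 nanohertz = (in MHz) 2.12e-05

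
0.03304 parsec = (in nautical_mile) 5.505e+11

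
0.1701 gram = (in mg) 170.1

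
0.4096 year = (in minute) 2.153e+05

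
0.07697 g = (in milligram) 76.97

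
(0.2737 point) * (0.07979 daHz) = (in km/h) 0.0002773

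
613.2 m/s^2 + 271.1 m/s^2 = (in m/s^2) 884.3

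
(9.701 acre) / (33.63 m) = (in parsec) 3.783e-14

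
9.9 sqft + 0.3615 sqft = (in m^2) 0.9533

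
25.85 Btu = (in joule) 2.727e+04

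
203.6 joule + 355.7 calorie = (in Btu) 1.604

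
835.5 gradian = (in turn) 2.089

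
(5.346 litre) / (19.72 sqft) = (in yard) 0.003191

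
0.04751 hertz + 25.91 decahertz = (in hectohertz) 2.591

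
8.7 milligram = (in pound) 1.918e-05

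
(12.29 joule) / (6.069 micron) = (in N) 2.025e+06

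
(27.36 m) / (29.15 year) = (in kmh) 1.071e-07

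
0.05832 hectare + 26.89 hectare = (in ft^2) 2.901e+06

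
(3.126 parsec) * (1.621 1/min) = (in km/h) 9.382e+15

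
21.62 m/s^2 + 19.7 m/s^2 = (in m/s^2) 41.32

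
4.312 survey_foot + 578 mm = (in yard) 2.069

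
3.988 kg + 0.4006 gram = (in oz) 140.7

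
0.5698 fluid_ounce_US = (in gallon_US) 0.004452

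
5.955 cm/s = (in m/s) 0.05955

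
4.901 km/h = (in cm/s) 136.1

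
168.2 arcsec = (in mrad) 0.8155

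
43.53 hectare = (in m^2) 4.353e+05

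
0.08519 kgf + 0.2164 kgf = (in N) 2.958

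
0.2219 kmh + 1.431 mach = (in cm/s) 4.873e+04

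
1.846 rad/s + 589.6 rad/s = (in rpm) 5648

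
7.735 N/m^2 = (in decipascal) 77.35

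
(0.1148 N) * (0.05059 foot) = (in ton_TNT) 4.231e-13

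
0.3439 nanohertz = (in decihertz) 3.439e-09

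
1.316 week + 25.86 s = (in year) 0.02524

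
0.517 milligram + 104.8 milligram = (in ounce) 0.003715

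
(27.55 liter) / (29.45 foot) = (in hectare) 3.069e-07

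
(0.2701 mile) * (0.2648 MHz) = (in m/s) 1.151e+08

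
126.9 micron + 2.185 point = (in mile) 5.578e-07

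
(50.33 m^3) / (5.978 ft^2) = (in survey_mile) 0.05631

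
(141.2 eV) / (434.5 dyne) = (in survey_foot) 1.708e-14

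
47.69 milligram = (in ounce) 0.001682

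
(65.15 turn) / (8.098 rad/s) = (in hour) 0.01404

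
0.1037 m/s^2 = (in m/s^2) 0.1037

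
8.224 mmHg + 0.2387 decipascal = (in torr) 8.224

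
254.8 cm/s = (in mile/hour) 5.7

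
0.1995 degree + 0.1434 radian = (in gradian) 9.351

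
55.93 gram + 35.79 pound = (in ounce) 574.6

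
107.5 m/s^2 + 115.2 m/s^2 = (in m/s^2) 222.7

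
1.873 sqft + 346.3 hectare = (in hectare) 346.3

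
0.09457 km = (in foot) 310.3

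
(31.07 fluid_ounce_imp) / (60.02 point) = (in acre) 1.03e-05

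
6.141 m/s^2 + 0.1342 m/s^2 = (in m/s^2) 6.275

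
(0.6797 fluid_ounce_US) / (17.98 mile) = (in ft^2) 7.477e-09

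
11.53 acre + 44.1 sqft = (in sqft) 5.023e+05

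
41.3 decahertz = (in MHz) 0.000413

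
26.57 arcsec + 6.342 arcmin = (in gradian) 0.1256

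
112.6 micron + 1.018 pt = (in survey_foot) 0.001548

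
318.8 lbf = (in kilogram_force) 144.6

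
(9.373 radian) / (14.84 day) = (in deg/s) 0.0004188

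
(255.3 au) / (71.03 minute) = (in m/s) 8.962e+09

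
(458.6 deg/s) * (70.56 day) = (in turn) 7.766e+06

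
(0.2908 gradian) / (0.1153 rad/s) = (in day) 4.585e-07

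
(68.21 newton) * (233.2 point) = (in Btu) 0.005319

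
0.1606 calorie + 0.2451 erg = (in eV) 4.194e+18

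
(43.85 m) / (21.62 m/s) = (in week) 3.354e-06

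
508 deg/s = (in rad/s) 8.866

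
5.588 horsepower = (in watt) 4167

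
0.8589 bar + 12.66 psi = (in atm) 1.709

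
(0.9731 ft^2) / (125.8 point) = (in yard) 2.228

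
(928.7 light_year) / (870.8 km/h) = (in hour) 1.009e+13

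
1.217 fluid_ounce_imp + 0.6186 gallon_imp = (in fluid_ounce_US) 96.26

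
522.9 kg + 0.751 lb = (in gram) 5.232e+05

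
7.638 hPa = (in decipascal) 7638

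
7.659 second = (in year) 2.429e-07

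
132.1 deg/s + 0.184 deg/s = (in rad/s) 2.309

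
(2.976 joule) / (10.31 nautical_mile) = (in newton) 0.0001559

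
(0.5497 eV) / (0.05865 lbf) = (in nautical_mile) 1.823e-22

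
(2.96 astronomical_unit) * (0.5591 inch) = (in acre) 1.554e+06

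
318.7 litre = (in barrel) 2.005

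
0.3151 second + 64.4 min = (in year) 0.0001225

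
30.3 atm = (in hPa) 3.07e+04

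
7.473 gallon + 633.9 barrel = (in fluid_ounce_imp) 3.548e+06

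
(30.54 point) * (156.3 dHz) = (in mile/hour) 0.3767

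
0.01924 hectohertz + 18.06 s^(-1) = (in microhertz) 1.998e+07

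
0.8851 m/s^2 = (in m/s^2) 0.8851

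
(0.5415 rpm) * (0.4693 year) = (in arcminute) 2.885e+09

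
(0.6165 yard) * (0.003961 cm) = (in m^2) 2.233e-05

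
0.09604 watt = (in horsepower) 0.0001288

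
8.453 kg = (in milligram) 8.453e+06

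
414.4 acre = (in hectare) 167.7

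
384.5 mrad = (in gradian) 24.48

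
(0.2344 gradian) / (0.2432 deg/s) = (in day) 1.004e-05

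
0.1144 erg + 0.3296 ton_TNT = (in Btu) 1.307e+06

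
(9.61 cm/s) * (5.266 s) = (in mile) 0.0003145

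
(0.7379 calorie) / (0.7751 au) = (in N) 2.663e-11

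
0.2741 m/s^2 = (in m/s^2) 0.2741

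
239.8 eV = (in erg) 3.842e-10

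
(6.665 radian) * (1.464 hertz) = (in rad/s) 9.758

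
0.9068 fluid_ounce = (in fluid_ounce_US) 0.9068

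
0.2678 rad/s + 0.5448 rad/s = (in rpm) 7.76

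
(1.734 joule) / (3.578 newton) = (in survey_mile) 0.0003011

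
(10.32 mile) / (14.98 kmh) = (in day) 0.0462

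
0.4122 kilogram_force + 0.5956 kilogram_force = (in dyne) 9.883e+05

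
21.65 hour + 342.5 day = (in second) 2.967e+07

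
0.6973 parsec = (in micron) 2.152e+22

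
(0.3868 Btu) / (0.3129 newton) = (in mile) 0.8104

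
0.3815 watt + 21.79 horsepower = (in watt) 1.625e+04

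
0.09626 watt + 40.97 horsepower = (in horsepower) 40.97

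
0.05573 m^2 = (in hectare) 5.573e-06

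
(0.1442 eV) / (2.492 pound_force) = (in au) 1.393e-32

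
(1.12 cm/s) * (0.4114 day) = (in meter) 398.1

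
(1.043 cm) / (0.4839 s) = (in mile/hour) 0.04822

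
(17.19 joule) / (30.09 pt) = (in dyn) 1.619e+08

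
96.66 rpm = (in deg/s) 580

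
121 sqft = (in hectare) 0.001124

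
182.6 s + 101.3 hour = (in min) 6081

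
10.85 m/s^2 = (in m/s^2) 10.85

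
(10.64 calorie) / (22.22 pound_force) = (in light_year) 4.761e-17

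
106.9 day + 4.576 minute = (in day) 106.9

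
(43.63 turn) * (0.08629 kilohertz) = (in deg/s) 1.355e+06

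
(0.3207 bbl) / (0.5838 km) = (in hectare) 8.734e-09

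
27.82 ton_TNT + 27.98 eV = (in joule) 1.164e+11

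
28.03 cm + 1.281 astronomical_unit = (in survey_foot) 6.287e+11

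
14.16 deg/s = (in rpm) 2.36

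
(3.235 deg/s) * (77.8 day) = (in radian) 3.795e+05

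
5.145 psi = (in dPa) 3.547e+05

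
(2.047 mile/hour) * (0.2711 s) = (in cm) 24.81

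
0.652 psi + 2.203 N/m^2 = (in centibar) 4.498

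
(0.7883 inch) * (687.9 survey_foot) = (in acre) 0.001037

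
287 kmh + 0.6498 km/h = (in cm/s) 7990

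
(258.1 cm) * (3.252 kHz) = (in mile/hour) 1.878e+04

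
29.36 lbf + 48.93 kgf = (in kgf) 62.25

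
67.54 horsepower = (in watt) 5.036e+04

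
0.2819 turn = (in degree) 101.5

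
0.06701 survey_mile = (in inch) 4246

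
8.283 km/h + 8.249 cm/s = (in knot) 4.633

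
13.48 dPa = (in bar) 1.348e-05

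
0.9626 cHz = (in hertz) 0.009626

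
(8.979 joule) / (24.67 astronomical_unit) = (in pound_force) 5.469e-13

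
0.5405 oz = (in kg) 0.01532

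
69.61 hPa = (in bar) 0.06961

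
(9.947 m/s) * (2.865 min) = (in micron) 1.71e+09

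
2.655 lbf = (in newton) 11.81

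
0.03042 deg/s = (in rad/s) 0.0005309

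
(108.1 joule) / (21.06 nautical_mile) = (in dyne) 277.2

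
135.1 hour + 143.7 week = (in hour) 2.428e+04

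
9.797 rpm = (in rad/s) 1.026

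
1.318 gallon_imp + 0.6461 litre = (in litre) 6.638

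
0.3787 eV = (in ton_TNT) 1.45e-29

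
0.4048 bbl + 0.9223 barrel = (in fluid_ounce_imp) 7426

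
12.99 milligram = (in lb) 2.864e-05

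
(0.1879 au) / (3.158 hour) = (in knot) 4.806e+06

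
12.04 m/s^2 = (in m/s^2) 12.04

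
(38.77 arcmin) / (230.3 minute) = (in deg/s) 4.676e-05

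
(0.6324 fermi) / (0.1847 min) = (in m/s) 5.707e-17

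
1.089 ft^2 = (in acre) 2.5e-05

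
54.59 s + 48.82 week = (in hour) 8202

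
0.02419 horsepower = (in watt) 18.04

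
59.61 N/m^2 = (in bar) 0.0005961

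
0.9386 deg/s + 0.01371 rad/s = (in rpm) 0.2874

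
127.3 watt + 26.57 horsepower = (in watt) 1.994e+04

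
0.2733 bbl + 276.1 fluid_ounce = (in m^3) 0.05162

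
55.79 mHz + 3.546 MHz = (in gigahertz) 0.003546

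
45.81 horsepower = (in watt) 3.416e+04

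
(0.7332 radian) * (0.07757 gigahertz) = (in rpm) 5.431e+08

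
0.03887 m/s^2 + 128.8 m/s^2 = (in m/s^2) 128.8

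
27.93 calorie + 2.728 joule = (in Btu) 0.1133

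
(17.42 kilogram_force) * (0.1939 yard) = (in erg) 3.029e+08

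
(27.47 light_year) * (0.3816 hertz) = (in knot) 1.928e+17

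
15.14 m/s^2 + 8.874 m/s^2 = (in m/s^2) 24.01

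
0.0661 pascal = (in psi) 9.587e-06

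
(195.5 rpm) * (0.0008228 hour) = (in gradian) 3861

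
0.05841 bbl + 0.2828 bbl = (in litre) 54.25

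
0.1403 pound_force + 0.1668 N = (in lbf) 0.1778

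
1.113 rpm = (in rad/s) 0.1166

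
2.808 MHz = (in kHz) 2808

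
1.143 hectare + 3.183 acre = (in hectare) 2.431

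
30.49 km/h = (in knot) 16.46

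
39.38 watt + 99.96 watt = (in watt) 139.3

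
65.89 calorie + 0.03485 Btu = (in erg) 3.125e+09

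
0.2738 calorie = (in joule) 1.146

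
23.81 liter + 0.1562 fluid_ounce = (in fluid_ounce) 805.3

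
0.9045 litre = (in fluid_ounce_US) 30.58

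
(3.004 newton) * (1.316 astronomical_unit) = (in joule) 5.914e+11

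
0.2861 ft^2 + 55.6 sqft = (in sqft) 55.89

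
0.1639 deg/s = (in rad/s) 0.002861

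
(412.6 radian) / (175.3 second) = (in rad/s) 2.354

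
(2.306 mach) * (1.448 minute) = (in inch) 2.686e+06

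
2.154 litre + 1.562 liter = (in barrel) 0.02337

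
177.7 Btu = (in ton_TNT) 4.481e-05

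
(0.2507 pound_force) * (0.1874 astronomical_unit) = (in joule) 3.126e+10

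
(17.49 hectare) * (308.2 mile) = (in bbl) 5.456e+11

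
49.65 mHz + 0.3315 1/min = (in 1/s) 0.05518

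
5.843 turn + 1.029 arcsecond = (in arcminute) 1.262e+05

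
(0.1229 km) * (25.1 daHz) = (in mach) 90.6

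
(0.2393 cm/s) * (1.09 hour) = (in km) 0.00939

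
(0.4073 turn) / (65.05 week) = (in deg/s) 3.727e-06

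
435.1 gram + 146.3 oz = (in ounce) 161.6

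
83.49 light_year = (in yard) 8.638e+17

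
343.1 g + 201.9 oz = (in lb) 13.38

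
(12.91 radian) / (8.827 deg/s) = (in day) 0.0009699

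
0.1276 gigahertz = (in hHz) 1.276e+06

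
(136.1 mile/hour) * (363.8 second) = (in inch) 8.714e+05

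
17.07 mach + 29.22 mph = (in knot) 1.132e+04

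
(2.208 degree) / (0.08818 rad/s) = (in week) 7.226e-07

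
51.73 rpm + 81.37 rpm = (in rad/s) 13.94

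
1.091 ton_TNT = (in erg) 4.565e+16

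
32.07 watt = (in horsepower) 0.04301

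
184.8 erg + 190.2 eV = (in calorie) 4.417e-06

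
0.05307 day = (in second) 4585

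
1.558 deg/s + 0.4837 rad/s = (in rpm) 4.879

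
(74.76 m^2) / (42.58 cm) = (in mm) 1.756e+05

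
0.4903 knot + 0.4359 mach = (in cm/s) 1.487e+04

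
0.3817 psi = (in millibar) 26.32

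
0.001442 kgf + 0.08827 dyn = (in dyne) 1414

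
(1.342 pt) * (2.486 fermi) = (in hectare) 1.177e-22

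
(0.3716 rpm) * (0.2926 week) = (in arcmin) 2.367e+07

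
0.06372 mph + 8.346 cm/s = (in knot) 0.2176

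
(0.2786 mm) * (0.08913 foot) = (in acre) 1.87e-09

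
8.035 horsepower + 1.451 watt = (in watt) 5993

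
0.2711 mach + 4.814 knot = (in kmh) 341.2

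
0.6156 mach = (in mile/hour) 468.9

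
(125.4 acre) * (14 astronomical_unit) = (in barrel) 6.685e+18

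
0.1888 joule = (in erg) 1.888e+06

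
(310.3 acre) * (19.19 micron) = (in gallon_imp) 5301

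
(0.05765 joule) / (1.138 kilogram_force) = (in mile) 3.21e-06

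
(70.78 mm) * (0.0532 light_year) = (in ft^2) 3.835e+14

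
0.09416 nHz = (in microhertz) 9.416e-05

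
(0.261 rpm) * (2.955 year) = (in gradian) 1.621e+08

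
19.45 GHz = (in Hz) 1.945e+10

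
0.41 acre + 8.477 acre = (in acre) 8.887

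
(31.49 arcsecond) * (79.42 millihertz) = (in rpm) 0.0001158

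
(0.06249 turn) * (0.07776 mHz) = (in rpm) 0.0002916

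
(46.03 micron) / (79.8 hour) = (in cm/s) 1.602e-08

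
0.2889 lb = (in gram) 131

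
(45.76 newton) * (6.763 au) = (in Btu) 4.388e+10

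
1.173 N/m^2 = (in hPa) 0.01173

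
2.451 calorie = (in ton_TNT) 2.451e-09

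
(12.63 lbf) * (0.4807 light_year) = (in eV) 1.595e+36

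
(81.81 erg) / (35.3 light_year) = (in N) 2.45e-23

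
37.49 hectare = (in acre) 92.64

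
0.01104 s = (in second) 0.01104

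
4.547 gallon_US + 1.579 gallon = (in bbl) 0.1459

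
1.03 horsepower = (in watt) 768.1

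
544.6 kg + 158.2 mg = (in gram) 5.446e+05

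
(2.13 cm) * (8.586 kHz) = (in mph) 409.1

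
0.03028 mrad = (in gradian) 0.001928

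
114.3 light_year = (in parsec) 35.04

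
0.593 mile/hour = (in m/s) 0.2651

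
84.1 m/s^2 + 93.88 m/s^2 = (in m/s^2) 178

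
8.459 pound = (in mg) 3.837e+06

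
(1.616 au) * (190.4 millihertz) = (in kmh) 1.657e+11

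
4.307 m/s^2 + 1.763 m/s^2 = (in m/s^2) 6.07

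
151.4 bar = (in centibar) 1.514e+04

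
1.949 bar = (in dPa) 1.949e+06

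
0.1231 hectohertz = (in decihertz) 123.1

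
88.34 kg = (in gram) 8.834e+04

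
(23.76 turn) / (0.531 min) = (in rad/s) 4.686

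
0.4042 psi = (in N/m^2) 2787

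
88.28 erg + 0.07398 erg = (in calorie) 2.112e-06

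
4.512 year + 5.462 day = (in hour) 3.966e+04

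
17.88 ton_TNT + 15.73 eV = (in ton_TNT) 17.88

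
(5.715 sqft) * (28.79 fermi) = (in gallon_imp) 3.362e-12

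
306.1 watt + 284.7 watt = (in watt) 590.8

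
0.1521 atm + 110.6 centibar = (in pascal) 1.26e+05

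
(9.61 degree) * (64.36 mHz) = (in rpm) 0.1031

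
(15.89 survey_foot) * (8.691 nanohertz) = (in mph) 9.416e-08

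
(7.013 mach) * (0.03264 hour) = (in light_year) 2.966e-11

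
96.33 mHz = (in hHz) 0.0009633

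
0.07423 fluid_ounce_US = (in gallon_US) 0.0005799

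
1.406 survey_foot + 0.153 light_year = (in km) 1.447e+12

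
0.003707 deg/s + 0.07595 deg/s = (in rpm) 0.01328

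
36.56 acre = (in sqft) 1.593e+06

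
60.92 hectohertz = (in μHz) 6.092e+09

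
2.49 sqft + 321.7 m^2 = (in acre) 0.07955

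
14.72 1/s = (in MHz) 1.472e-05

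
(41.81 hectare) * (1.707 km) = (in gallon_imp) 1.57e+11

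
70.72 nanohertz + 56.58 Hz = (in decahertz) 5.658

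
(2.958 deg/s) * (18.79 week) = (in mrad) 5.867e+08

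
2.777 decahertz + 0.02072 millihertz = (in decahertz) 2.777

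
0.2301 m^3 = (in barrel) 1.447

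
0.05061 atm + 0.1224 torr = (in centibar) 5.144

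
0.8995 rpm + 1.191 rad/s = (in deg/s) 73.64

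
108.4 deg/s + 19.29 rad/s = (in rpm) 202.3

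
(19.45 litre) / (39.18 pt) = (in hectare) 0.0001407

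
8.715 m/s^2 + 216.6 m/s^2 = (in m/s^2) 225.3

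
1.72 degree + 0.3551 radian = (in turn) 0.06129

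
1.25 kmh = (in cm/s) 34.72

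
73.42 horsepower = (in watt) 5.475e+04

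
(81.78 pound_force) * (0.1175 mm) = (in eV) 2.668e+17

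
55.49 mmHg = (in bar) 0.07398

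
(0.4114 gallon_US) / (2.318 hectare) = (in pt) 0.0001904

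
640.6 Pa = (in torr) 4.805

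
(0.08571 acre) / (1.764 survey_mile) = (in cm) 12.22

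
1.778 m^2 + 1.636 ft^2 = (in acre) 0.0004769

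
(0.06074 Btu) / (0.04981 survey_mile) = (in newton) 0.7994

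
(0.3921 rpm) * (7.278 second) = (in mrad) 298.8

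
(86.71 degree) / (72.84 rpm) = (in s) 0.1984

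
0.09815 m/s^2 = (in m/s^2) 0.09815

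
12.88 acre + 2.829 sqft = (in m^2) 5.212e+04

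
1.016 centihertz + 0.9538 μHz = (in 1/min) 0.6097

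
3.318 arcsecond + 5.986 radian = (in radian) 5.986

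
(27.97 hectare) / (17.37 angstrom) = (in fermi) 1.61e+29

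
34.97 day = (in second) 3.021e+06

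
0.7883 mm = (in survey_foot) 0.002586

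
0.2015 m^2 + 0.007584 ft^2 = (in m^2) 0.2022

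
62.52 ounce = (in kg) 1.772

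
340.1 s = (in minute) 5.668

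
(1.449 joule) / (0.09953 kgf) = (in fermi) 1.485e+15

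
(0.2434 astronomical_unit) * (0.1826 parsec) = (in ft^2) 2.208e+27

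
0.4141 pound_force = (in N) 1.842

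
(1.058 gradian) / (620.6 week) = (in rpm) 4.228e-10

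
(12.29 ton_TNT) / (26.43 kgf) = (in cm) 1.984e+10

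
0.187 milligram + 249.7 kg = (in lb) 550.5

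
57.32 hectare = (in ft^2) 6.17e+06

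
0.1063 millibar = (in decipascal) 106.3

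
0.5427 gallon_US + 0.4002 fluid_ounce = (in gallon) 0.5458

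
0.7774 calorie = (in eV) 2.03e+19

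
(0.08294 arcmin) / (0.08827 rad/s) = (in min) 4.555e-06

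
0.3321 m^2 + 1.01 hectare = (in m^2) 1.01e+04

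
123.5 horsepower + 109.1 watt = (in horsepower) 123.6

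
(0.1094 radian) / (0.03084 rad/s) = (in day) 4.106e-05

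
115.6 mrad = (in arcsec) 2.384e+04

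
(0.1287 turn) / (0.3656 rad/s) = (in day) 2.56e-05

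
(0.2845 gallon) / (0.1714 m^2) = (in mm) 6.283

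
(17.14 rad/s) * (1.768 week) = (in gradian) 1.167e+09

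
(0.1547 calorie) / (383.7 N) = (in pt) 4.782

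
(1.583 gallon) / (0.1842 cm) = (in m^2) 3.253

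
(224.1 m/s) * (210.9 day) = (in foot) 1.34e+10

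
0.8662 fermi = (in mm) 8.662e-13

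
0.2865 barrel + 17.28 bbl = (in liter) 2793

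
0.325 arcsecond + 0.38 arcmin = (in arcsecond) 23.12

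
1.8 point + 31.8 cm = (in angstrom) 3.186e+09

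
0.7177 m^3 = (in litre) 717.7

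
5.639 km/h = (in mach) 0.0046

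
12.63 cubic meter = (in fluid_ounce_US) 4.271e+05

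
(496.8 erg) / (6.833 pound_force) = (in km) 1.634e-09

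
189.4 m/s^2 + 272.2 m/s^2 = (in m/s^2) 461.6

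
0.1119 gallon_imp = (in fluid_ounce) 17.2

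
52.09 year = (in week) 2716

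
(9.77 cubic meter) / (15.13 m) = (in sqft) 6.951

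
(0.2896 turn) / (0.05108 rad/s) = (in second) 35.62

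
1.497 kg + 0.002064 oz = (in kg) 1.497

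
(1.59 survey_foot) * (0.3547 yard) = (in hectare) 1.572e-05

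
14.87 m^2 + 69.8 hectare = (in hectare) 69.8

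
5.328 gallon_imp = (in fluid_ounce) 819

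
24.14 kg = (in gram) 2.414e+04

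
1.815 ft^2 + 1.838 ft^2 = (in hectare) 3.394e-05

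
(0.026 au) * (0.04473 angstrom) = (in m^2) 0.0174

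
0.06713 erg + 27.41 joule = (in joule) 27.41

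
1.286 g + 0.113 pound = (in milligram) 5.254e+04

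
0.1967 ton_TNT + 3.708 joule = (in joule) 8.23e+08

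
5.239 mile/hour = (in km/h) 8.431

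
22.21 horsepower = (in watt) 1.656e+04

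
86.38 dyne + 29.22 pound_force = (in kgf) 13.25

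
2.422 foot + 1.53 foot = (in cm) 120.5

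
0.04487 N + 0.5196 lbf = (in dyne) 2.356e+05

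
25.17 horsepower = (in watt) 1.877e+04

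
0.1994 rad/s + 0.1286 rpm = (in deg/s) 12.2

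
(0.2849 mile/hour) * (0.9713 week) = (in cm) 7.482e+06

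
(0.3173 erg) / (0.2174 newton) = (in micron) 0.146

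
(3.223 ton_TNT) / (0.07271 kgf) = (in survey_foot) 6.205e+10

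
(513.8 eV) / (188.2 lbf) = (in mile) 6.11e-23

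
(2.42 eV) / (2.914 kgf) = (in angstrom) 1.357e-10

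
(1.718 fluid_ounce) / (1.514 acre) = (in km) 8.292e-12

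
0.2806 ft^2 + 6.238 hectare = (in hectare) 6.238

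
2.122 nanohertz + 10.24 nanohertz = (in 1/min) 7.417e-07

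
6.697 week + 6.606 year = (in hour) 5.899e+04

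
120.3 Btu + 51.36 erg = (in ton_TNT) 3.034e-05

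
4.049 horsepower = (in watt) 3019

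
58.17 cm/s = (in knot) 1.131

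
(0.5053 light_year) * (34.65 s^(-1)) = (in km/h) 5.963e+17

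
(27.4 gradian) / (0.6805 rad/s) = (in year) 2.006e-08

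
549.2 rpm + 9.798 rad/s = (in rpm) 642.8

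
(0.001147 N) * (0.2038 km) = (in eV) 1.459e+18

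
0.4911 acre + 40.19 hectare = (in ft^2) 4.347e+06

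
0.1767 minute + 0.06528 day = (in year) 0.0001792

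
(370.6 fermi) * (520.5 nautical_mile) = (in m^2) 3.572e-07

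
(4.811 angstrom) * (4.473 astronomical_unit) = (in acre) 0.07955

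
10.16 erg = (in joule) 1.016e-06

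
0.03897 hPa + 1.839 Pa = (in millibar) 0.05736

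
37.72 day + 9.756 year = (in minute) 5.182e+06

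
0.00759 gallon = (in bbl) 0.0001807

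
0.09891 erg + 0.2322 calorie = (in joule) 0.9715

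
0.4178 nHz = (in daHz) 4.178e-11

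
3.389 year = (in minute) 1.781e+06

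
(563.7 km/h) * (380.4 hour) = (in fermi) 2.144e+23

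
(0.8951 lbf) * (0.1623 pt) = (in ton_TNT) 5.449e-14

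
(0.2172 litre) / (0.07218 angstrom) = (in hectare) 3009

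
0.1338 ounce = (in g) 3.793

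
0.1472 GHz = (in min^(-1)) 8.832e+09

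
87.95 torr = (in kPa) 11.73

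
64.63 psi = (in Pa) 4.456e+05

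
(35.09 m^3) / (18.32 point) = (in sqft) 5.844e+04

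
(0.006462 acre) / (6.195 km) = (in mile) 2.623e-06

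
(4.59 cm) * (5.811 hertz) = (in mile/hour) 0.5966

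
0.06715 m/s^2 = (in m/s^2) 0.06715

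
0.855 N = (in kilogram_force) 0.08719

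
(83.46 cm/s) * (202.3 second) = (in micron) 1.688e+08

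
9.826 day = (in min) 1.415e+04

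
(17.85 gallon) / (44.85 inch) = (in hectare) 5.931e-06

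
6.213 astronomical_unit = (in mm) 9.295e+14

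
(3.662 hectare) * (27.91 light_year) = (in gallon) 2.554e+24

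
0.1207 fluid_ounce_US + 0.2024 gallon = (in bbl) 0.004841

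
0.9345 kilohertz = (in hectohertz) 9.345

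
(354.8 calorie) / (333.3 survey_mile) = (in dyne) 276.8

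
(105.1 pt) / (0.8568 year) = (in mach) 4.03e-12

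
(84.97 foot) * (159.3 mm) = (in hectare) 0.0004126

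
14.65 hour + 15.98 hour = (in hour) 30.63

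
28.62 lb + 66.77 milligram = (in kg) 12.98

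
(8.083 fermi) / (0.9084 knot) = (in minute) 2.883e-16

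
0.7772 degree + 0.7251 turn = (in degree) 261.8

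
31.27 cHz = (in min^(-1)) 18.76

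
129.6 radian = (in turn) 20.63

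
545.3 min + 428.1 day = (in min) 6.17e+05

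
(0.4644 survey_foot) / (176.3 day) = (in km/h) 3.345e-08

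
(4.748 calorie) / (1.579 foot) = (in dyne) 4.128e+06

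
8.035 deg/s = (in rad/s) 0.1402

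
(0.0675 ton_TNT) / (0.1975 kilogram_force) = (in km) 1.458e+05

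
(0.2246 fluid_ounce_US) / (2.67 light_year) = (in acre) 6.498e-26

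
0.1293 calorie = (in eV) 3.377e+18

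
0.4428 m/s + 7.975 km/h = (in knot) 5.167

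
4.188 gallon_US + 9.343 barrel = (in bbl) 9.443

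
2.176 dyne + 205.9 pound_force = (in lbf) 205.9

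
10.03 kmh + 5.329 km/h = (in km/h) 15.36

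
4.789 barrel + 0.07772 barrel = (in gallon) 204.4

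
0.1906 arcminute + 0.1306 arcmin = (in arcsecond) 19.27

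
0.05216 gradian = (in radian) 0.0008193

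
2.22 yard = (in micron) 2.03e+06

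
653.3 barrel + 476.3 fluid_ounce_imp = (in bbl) 653.4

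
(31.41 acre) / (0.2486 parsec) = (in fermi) 1.657e+04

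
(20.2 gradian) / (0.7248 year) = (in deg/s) 7.954e-07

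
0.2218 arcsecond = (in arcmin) 0.003697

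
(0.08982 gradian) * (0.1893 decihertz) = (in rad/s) 2.671e-05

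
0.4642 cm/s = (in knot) 0.009023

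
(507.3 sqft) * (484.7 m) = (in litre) 2.284e+07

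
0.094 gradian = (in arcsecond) 304.6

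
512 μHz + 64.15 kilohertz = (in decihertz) 6.415e+05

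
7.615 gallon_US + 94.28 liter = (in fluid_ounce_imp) 4333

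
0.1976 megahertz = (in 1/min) 1.186e+07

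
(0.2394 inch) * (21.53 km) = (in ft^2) 1409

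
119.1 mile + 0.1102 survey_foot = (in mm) 1.917e+08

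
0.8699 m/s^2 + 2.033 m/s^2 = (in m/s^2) 2.903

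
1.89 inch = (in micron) 4.801e+04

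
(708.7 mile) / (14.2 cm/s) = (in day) 92.96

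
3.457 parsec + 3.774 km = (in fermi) 1.067e+32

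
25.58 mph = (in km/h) 41.17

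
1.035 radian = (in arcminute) 3558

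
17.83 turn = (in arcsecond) 2.311e+07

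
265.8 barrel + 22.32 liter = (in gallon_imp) 9301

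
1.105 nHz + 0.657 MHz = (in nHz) 6.57e+14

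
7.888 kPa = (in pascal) 7888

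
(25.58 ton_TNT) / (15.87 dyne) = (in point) 1.912e+18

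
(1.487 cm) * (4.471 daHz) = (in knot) 1.292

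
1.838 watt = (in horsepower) 0.002465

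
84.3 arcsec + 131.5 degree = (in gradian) 146.1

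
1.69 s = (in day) 1.956e-05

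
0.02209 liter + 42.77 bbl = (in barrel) 42.77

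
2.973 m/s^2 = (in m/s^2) 2.973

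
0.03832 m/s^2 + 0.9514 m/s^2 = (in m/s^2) 0.9897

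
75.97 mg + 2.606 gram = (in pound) 0.005913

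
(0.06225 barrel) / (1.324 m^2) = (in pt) 21.19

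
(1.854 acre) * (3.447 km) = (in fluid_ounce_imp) 9.102e+11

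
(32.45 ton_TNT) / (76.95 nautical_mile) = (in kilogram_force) 9.715e+04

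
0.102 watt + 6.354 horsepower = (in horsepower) 6.354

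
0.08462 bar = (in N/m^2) 8462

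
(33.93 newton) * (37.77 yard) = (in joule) 1172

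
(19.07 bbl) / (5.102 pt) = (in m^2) 1685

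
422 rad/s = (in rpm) 4030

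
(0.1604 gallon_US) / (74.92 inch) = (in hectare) 3.191e-08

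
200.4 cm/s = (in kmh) 7.214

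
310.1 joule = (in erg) 3.101e+09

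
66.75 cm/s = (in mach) 0.00196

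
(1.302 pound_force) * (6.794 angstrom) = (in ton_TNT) 9.404e-19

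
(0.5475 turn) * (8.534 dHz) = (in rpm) 28.03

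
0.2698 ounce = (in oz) 0.2698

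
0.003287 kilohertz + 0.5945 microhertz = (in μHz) 3.287e+06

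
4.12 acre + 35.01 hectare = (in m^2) 3.668e+05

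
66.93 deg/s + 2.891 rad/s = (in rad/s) 4.059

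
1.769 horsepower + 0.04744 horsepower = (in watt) 1355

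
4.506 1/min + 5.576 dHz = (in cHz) 63.27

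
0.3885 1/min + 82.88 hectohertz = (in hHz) 82.88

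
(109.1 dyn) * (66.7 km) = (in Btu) 0.06897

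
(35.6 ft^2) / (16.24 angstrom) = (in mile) 1.265e+06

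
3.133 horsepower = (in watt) 2336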